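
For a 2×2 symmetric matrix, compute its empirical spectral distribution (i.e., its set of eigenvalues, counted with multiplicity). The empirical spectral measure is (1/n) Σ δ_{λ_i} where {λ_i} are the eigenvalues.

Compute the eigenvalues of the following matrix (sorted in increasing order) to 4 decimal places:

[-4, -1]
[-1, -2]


Since M is real symmetric, both eigenvalues are real; they are the roots of det(λI − M) = λ² − (tr M) λ + det M.
tr M = -4 + (-2) = -6.
det M = (-4)·(-2) − (-1)² = 8 − 1 = 7.
Characteristic polynomial: λ² + 6λ + 7 = 0.
Discriminant Δ = (tr M)² − 4·det M = 36 − 28 = 8; √Δ = 2.828427.
λ = (tr M ± √Δ)/2 = (-6 ± 2.828427)/2, giving (tr M − √Δ)/2 = -4.4142 and (tr M + √Δ)/2 = -1.5858.

Eigenvalues sorted in increasing order: [-4.4142, -1.5858].


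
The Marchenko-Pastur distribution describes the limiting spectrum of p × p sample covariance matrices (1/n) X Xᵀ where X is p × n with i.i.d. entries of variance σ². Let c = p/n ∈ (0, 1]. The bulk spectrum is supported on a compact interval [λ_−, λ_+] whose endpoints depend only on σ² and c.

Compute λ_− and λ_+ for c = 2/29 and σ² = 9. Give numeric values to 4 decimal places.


c = 2/29 = 0.068966; √c = 0.262613.
λ_− = σ² (1 − √c)² = 9 · (1 − 0.262613)² = 9 · (0.737387)² = 4.893658.
λ_+ = σ² (1 + √c)² = 9 · (1 + 0.262613)² = 9 · (1.262613)² = 14.347721.

Rounded to 4 decimal places: λ_− ≈ 4.8937, λ_+ ≈ 14.3477.


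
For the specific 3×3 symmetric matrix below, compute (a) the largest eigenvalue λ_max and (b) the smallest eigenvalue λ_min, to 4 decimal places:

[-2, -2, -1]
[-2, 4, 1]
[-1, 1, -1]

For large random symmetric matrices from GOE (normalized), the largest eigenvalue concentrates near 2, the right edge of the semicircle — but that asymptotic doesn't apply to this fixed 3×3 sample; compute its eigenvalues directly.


Since M is real symmetric, all three eigenvalues are real; they are the roots of det(λI − M) = λ³ − (tr M) λ² + s λ − det M, where s is the sum of the principal 2×2 minors.
tr M = -2 + 4 + (-1) = 1.
s = ((-2)·4 − (-2)²) + ((-2)·(-1) − (-1)²) + (4·(-1) − 1²) = -12 + 1 + (-5) = -16.
det M (expand along row 1) = (-2)·(-5) − (-2)·3 + (-1)·2 = 14.
Characteristic polynomial: λ³ − λ² − 16λ − 14 = 0.
Substitute λ = y + (tr M)/3 = y + 0.333333 to remove the quadratic term: y³ + p·y + q = 0 with p = s − (tr M)²/3 = -16.333333 and q = −2(tr M)³/27 + (tr M)·s/3 − det M = -19.407407.
Three real roots ⇒ use the trigonometric (Viète) form: r = 2√(−p/3) = 4.666667, φ = arccos(3q/(p·r)) = arccos(0.763848) = 0.701541 rad.
y_k = r·cos(φ/3 − 2πk/3) for k = 0, 1, 2 gives y = 4.539650, -1.333333, -3.206317.
λ_k = y_k + 0.333333 gives λ = 4.8730, -1.0000, -2.8730 (check: the sum is 1.0000 = tr M).

Hence λ_max = 4.8730 and λ_min = -2.8730.


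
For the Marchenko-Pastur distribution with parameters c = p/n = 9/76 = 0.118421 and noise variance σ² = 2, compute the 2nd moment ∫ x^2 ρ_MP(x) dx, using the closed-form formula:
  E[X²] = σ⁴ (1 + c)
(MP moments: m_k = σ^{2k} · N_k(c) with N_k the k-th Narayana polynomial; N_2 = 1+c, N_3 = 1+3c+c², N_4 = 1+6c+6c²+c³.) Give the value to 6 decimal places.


E[X²] = σ⁴ (1 + c) (second MP moment). With σ² = 2 (so σ⁴ = 4) and c = 9/76 = 0.118421: E[X²] = 4 · (1 + 0.118421) = 4 · 1.118421.

So E[X^2] = 4.473684.


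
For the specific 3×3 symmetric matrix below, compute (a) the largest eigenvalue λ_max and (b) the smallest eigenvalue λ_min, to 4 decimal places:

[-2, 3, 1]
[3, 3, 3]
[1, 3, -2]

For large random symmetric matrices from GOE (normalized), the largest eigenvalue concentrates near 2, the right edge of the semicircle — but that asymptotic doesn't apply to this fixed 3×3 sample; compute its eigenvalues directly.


Since M is real symmetric, all three eigenvalues are real; they are the roots of det(λI − M) = λ³ − (tr M) λ² + s λ − det M, where s is the sum of the principal 2×2 minors.
tr M = -2 + 3 + (-2) = -1.
s = ((-2)·3 − 3²) + ((-2)·(-2) − 1²) + (3·(-2) − 3²) = -15 + 3 + (-15) = -27.
det M (expand along row 1) = (-2)·(-15) − 3·(-9) + 1·6 = 63.
Characteristic polynomial: λ³ + λ² − 27λ − 63 = 0.
Substitute λ = y + (tr M)/3 = y − 0.333333 to remove the quadratic term: y³ + p·y + q = 0 with p = s − (tr M)²/3 = -27.333333 and q = −2(tr M)³/27 + (tr M)·s/3 − det M = -53.925926.
Three real roots ⇒ use the trigonometric (Viète) form: r = 2√(−p/3) = 6.036923, φ = arccos(3q/(p·r)) = arccos(0.980416) = 0.198231 rad.
y_k = r·cos(φ/3 − 2πk/3) for k = 0, 1, 2 gives y = 6.023749, -2.666667, -3.357082.
λ_k = y_k − 0.333333 gives λ = 5.6904, -3.0000, -3.6904 (check: the sum is -1.0000 = tr M).

Hence λ_max = 5.6904 and λ_min = -3.6904.


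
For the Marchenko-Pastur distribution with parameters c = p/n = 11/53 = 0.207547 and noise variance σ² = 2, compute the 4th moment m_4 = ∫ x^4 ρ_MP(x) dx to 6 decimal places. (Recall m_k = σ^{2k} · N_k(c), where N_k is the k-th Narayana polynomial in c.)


E[X⁴] = σ⁸ (1 + 6c + 6c² + c³) (fourth MP moment). With σ² = 2 (so σ⁸ = 16) and c = 11/53 = 0.207547: E[X⁴] = 16 · (1 + 6·0.207547 + 6·(0.207547)² + (0.207547)³) = 16 · 2.512678.

So E[X^4] = 40.202852.


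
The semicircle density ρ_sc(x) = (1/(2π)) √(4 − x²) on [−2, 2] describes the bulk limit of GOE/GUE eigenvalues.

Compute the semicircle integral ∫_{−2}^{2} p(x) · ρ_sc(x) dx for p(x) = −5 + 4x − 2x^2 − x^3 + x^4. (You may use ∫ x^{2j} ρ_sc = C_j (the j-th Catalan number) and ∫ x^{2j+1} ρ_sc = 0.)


Write p(x) = Σ a_i x^i, split into monomials and integrate each against ρ_sc separately.
Using ∫ x^{2j} ρ_sc = C_j = (1/(j+1)) C(2j, j) (Catalan numbers) and ∫ x^{2j+1} ρ_sc = 0 (odd monomials vanish by symmetry):
  i = 0 (even): a_0 · C_{0} = -5 · 1 = -5
  i = 1 (odd): ∫ x^1 ρ_sc = 0 (vanishes)
  i = 2 (even): a_2 · C_{1} = -2 · 1 = -2
  i = 3 (odd): ∫ x^3 ρ_sc = 0 (vanishes)
  i = 4 (even): a_4 · C_{2} = 1 · 2 = 2

Summing the contributions: ∫_{−2}^{2} p(x) ρ_sc(x) dx = (-5) + (-2) + 2 = -5.


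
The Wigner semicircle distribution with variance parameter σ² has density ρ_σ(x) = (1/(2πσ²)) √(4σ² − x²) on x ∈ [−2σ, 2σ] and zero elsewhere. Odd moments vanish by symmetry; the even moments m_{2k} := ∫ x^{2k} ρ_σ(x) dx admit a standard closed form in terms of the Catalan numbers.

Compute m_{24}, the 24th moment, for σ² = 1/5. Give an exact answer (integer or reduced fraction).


By the scaled semicircle moment identity, m_{2k} = σ^{2k} · C_k with k = 12.
C_12 = (1/(k+1)) · C(2k, k) = (1/13) · C(24, 12) = (1/13) · 2704156 = 208012.
σ^{2k} = (σ²)^k = (1/5)^12 = 1/244140625.

Therefore m_{24} = σ^{24} · C_12 = (1/244140625) · 208012 = 208012/244140625.


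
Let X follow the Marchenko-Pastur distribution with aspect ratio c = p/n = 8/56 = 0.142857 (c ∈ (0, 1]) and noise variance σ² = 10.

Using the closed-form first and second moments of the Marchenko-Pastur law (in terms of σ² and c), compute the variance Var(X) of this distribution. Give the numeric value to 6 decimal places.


Recall the MP moments m_1 = E[X] = σ² and m_2 = E[X²] = σ⁴ (1 + c).
m_1 = E[X] = σ² = 10, so m_1² = 100.
m_2 = E[X²] = σ⁴ (1 + c) = 100 · (1 + 0.142857) = 100 · 1.142857 = 114.285714.
(Note m_2 − m_1² simplifies to c · σ⁴ = 0.142857 · 100.)

Var(X) = m_2 − m_1² = 114.285714 − 100 = 14.285714.


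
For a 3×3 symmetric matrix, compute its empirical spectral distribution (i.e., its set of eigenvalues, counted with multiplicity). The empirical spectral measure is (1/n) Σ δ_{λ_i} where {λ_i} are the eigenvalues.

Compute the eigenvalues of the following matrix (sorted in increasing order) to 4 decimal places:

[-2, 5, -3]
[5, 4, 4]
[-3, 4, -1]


Since M is real symmetric, all three eigenvalues are real; they are the roots of det(λI − M) = λ³ − (tr M) λ² + s λ − det M, where s is the sum of the principal 2×2 minors.
tr M = -2 + 4 + (-1) = 1.
s = ((-2)·4 − 5²) + ((-2)·(-1) − (-3)²) + (4·(-1) − 4²) = -33 + (-7) + (-20) = -60.
det M (expand along row 1) = (-2)·(-20) − 5·7 + (-3)·32 = -91.
Characteristic polynomial: λ³ − λ² − 60λ + 91 = 0.
Substitute λ = y + (tr M)/3 = y + 0.333333 to remove the quadratic term: y³ + p·y + q = 0 with p = s − (tr M)²/3 = -60.333333 and q = −2(tr M)³/27 + (tr M)·s/3 − det M = 70.925926.
Three real roots ⇒ use the trigonometric (Viète) form: r = 2√(−p/3) = 8.969083, φ = arccos(3q/(p·r)) = arccos(-0.393207) = 1.974913 rad.
y_k = r·cos(φ/3 − 2πk/3) for k = 0, 1, 2 gives y = 7.094820, 1.204535, -8.299355.
λ_k = y_k + 0.333333 gives λ = 7.4282, 1.5379, -7.9660 (check: the sum is 1.0000 = tr M).

Eigenvalues sorted in increasing order: [-7.9660, 1.5379, 7.4282].


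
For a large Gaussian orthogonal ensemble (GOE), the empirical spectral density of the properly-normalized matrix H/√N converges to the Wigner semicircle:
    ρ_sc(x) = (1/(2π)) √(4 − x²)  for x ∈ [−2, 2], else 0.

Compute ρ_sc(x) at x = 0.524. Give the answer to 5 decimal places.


ρ_sc(x) = (1/(2π)) √(4 − x²). With x = 0.524:
  4 − x² = 4 − (0.524)² = 4 − 0.274576 = 3.725424.
  √(4 − x²) = 1.930136.
  1/(2π) = 0.159155.
  ρ_sc(0.524) = 0.159155 · 1.930136 = 0.307191.

Rounded to 5 decimal places: ρ_sc(0.524) ≈ 0.30719.


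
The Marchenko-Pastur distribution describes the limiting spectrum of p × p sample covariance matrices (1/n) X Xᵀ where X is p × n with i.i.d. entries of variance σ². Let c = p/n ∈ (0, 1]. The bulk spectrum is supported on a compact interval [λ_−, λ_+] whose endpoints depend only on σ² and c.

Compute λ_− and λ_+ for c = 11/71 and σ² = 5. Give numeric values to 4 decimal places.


c = 11/71 = 0.154930; √c = 0.393611.
λ_− = σ² (1 − √c)² = 5 · (1 − 0.393611)² = 5 · (0.606389)² = 1.838538.
λ_+ = σ² (1 + √c)² = 5 · (1 + 0.393611)² = 5 · (1.393611)² = 9.710757.

Rounded to 4 decimal places: λ_− ≈ 1.8385, λ_+ ≈ 9.7108.


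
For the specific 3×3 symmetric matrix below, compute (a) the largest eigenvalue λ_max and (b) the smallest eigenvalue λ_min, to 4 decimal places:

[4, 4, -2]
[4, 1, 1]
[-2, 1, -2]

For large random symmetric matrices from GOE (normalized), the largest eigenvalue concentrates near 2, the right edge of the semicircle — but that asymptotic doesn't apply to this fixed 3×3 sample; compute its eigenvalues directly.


Since M is real symmetric, all three eigenvalues are real; they are the roots of det(λI − M) = λ³ − (tr M) λ² + s λ − det M, where s is the sum of the principal 2×2 minors.
tr M = 4 + 1 + (-2) = 3.
s = (4·1 − 4²) + (4·(-2) − (-2)²) + (1·(-2) − 1²) = -12 + (-12) + (-3) = -27.
det M (expand along row 1) = 4·(-3) − 4·(-6) + (-2)·6 = 0.
Characteristic polynomial: λ³ − 3λ² − 27λ = 0.
Substitute λ = y + (tr M)/3 = y + 1.000000 to remove the quadratic term: y³ + p·y + q = 0 with p = s − (tr M)²/3 = -30.000000 and q = −2(tr M)³/27 + (tr M)·s/3 − det M = -29.000000.
Three real roots ⇒ use the trigonometric (Viète) form: r = 2√(−p/3) = 6.324555, φ = arccos(3q/(p·r)) = arccos(0.458530) = 1.094456 rad.
y_k = r·cos(φ/3 − 2πk/3) for k = 0, 1, 2 gives y = 5.908327, -1.000000, -4.908327.
λ_k = y_k + 1.000000 gives λ = 6.9083, 0.0000, -3.9083 (check: the sum is 3.0000 = tr M).

Hence λ_max = 6.9083 and λ_min = -3.9083.


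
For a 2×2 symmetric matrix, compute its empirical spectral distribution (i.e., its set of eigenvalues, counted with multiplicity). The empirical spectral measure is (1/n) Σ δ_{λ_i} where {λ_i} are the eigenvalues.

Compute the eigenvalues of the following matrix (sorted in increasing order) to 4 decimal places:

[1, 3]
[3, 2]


Since M is real symmetric, both eigenvalues are real; they are the roots of det(λI − M) = λ² − (tr M) λ + det M.
tr M = 1 + 2 = 3.
det M = 1·2 − 3² = 2 − 9 = -7.
Characteristic polynomial: λ² − 3λ − 7 = 0.
Discriminant Δ = (tr M)² − 4·det M = 9 − (-28) = 37; √Δ = 6.082763.
λ = (tr M ± √Δ)/2 = (3 ± 6.082763)/2, giving (tr M − √Δ)/2 = -1.5414 and (tr M + √Δ)/2 = 4.5414.

Eigenvalues sorted in increasing order: [-1.5414, 4.5414].


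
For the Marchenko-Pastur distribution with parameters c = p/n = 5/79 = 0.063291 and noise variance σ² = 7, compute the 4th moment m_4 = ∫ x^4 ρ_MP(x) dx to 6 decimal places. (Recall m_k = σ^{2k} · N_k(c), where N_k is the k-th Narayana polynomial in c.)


E[X⁴] = σ⁸ (1 + 6c + 6c² + c³) (fourth MP moment). With σ² = 7 (so σ⁸ = 2401) and c = 5/79 = 0.063291: E[X⁴] = 2401 · (1 + 6·0.063291 + 6·(0.063291)² + (0.063291)³) = 2401 · 1.404035.

So E[X^4] = 3371.087975.


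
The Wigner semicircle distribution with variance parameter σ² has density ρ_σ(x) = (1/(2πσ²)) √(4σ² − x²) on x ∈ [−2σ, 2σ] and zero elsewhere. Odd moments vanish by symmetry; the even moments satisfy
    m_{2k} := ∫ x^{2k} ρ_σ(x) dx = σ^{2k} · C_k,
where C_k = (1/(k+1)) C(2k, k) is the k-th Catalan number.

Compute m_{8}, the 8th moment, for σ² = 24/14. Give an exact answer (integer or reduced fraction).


By the scaled semicircle moment identity, m_{2k} = σ^{2k} · C_k with k = 4.
C_4 = (1/(k+1)) · C(2k, k) = (1/5) · C(8, 4) = (1/5) · 70 = 14.
σ^{2k} = (σ²)^k = (24/14)^4 = 20736/2401.

Therefore m_{8} = σ^{8} · C_4 = (20736/2401) · 14 = 41472/343.


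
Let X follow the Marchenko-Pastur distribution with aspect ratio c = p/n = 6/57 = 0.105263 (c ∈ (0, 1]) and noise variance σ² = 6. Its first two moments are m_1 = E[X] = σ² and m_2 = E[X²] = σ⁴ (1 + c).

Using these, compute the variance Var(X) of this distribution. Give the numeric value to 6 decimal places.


m_1 = E[X] = σ² = 6, so m_1² = 36.
m_2 = E[X²] = σ⁴ (1 + c) = 36 · (1 + 0.105263) = 36 · 1.105263 = 39.789474.
(Note m_2 − m_1² simplifies to c · σ⁴ = 0.105263 · 36.)

Var(X) = m_2 − m_1² = 39.789474 − 36 = 3.789474.


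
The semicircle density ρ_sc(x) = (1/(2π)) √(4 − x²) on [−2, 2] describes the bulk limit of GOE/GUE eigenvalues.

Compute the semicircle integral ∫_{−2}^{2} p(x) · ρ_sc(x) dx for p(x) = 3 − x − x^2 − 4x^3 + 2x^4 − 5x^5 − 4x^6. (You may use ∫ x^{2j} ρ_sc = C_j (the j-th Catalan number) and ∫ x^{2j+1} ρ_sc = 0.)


Write p(x) = Σ a_i x^i, split into monomials and integrate each against ρ_sc separately.
Using ∫ x^{2j} ρ_sc = C_j = (1/(j+1)) C(2j, j) (Catalan numbers) and ∫ x^{2j+1} ρ_sc = 0 (odd monomials vanish by symmetry):
  i = 0 (even): a_0 · C_{0} = 3 · 1 = 3
  i = 1 (odd): ∫ x^1 ρ_sc = 0 (vanishes)
  i = 2 (even): a_2 · C_{1} = -1 · 1 = -1
  i = 3 (odd): ∫ x^3 ρ_sc = 0 (vanishes)
  i = 4 (even): a_4 · C_{2} = 2 · 2 = 4
  i = 5 (odd): ∫ x^5 ρ_sc = 0 (vanishes)
  i = 6 (even): a_6 · C_{3} = -4 · 5 = -20

Summing the contributions: ∫_{−2}^{2} p(x) ρ_sc(x) dx = 3 + (-1) + 4 + (-20) = -14.


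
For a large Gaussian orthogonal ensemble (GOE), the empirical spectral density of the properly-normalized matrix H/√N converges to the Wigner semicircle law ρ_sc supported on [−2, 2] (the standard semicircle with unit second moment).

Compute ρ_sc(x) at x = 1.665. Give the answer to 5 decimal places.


ρ_sc(x) = (1/(2π)) √(4 − x²). With x = 1.665:
  4 − x² = 4 − (1.665)² = 4 − 2.772225 = 1.227775.
  √(4 − x²) = 1.108050.
  1/(2π) = 0.159155.
  ρ_sc(1.665) = 0.159155 · 1.108050 = 0.176352.

Rounded to 5 decimal places: ρ_sc(1.665) ≈ 0.17635.


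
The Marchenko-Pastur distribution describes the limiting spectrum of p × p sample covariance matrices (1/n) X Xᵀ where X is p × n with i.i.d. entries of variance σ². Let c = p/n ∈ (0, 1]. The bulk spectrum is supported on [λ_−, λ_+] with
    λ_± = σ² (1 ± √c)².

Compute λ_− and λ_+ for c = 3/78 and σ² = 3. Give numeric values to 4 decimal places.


c = 3/78 = 0.038462; √c = 0.196116.
λ_− = σ² (1 − √c)² = 3 · (1 − 0.196116)² = 3 · (0.803884)² = 1.938688.
λ_+ = σ² (1 + √c)² = 3 · (1 + 0.196116)² = 3 · (1.196116)² = 4.292081.

Rounded to 4 decimal places: λ_− ≈ 1.9387, λ_+ ≈ 4.2921.


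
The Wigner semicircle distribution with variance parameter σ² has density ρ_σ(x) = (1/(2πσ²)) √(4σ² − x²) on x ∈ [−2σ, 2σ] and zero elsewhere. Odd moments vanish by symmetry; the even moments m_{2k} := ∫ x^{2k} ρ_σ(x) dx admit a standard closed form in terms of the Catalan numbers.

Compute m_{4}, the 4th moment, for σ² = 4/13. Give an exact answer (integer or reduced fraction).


By the scaled semicircle moment identity, m_{2k} = σ^{2k} · C_k with k = 2.
C_2 = (1/(k+1)) · C(2k, k) = (1/3) · C(4, 2) = (1/3) · 6 = 2.
σ^{2k} = (σ²)^k = (4/13)^2 = 16/169.

Therefore m_{4} = σ^{4} · C_2 = (16/169) · 2 = 32/169.


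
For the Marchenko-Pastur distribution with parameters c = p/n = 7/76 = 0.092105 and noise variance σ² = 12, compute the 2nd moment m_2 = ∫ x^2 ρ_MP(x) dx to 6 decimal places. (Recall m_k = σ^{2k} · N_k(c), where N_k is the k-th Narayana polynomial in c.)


E[X²] = σ⁴ (1 + c) (second MP moment). With σ² = 12 (so σ⁴ = 144) and c = 7/76 = 0.092105: E[X²] = 144 · (1 + 0.092105) = 144 · 1.092105.

So E[X^2] = 157.263158.


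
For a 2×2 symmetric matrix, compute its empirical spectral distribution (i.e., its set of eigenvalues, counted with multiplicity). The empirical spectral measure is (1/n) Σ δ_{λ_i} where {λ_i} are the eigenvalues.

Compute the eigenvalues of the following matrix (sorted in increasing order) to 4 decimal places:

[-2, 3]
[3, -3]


Since M is real symmetric, both eigenvalues are real; they are the roots of det(λI − M) = λ² − (tr M) λ + det M.
tr M = -2 + (-3) = -5.
det M = (-2)·(-3) − 3² = 6 − 9 = -3.
Characteristic polynomial: λ² + 5λ − 3 = 0.
Discriminant Δ = (tr M)² − 4·det M = 25 − (-12) = 37; √Δ = 6.082763.
λ = (tr M ± √Δ)/2 = (-5 ± 6.082763)/2, giving (tr M − √Δ)/2 = -5.5414 and (tr M + √Δ)/2 = 0.5414.

Eigenvalues sorted in increasing order: [-5.5414, 0.5414].


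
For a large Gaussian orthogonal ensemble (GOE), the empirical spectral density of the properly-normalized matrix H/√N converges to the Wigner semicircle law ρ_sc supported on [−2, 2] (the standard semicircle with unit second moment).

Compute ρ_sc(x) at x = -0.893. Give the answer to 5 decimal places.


ρ_sc(x) = (1/(2π)) √(4 − x²). With x = -0.893:
  4 − x² = 4 − (-0.893)² = 4 − 0.797449 = 3.202551.
  √(4 − x²) = 1.789567.
  1/(2π) = 0.159155.
  ρ_sc(-0.893) = 0.159155 · 1.789567 = 0.284818.

Rounded to 5 decimal places: ρ_sc(-0.893) ≈ 0.28482.


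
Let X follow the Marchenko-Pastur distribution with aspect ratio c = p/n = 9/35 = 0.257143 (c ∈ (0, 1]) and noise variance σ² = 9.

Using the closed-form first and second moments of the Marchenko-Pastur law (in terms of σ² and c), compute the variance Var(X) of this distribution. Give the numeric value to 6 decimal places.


Recall the MP moments m_1 = E[X] = σ² and m_2 = E[X²] = σ⁴ (1 + c).
m_1 = E[X] = σ² = 9, so m_1² = 81.
m_2 = E[X²] = σ⁴ (1 + c) = 81 · (1 + 0.257143) = 81 · 1.257143 = 101.828571.
(Note m_2 − m_1² simplifies to c · σ⁴ = 0.257143 · 81.)

Var(X) = m_2 − m_1² = 101.828571 − 81 = 20.828571.


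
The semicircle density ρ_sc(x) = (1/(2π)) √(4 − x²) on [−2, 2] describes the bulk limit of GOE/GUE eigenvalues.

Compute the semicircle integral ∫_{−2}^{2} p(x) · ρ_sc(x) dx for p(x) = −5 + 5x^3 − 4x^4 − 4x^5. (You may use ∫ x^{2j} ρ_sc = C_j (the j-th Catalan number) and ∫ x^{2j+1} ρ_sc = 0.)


Write p(x) = Σ a_i x^i, split into monomials and integrate each against ρ_sc separately.
Using ∫ x^{2j} ρ_sc = C_j = (1/(j+1)) C(2j, j) (Catalan numbers) and ∫ x^{2j+1} ρ_sc = 0 (odd monomials vanish by symmetry):
  i = 0 (even): a_0 · C_{0} = -5 · 1 = -5
  i = 3 (odd): ∫ x^3 ρ_sc = 0 (vanishes)
  i = 4 (even): a_4 · C_{2} = -4 · 2 = -8
  i = 5 (odd): ∫ x^5 ρ_sc = 0 (vanishes)

Summing the contributions: ∫_{−2}^{2} p(x) ρ_sc(x) dx = (-5) + (-8) = -13.


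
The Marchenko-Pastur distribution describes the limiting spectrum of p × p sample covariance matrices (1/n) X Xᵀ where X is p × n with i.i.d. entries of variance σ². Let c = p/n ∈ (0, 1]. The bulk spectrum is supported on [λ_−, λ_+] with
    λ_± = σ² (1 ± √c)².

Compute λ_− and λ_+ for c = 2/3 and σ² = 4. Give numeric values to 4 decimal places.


c = 2/3 = 0.666667; √c = 0.816497.
λ_− = σ² (1 − √c)² = 4 · (1 − 0.816497)² = 4 · (0.183503)² = 0.134694.
λ_+ = σ² (1 + √c)² = 4 · (1 + 0.816497)² = 4 · (1.816497)² = 13.198639.

Rounded to 4 decimal places: λ_− ≈ 0.1347, λ_+ ≈ 13.1986.


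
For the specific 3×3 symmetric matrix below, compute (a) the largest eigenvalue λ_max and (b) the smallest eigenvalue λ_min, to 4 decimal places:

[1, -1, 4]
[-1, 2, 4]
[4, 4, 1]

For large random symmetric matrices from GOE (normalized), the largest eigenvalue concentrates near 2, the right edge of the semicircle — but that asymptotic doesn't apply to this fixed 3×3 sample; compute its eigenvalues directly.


Since M is real symmetric, all three eigenvalues are real; they are the roots of det(λI − M) = λ³ − (tr M) λ² + s λ − det M, where s is the sum of the principal 2×2 minors.
tr M = 1 + 2 + 1 = 4.
s = (1·2 − (-1)²) + (1·1 − 4²) + (2·1 − 4²) = 1 + (-15) + (-14) = -28.
det M (expand along row 1) = 1·(-14) − (-1)·(-17) + 4·(-12) = -79.
Characteristic polynomial: λ³ − 4λ² − 28λ + 79 = 0.
Substitute λ = y + (tr M)/3 = y + 1.333333 to remove the quadratic term: y³ + p·y + q = 0 with p = s − (tr M)²/3 = -33.333333 and q = −2(tr M)³/27 + (tr M)·s/3 − det M = 36.925926.
Three real roots ⇒ use the trigonometric (Viète) form: r = 2√(−p/3) = 6.666667, φ = arccos(3q/(p·r)) = arccos(-0.498500) = 2.092664 rad.
y_k = r·cos(φ/3 − 2πk/3) for k = 0, 1, 2 gives y = 5.109435, 1.153866, -6.263301.
λ_k = y_k + 1.333333 gives λ = 6.4428, 2.4872, -4.9300 (check: the sum is 4.0000 = tr M).

Hence λ_max = 6.4428 and λ_min = -4.9300.


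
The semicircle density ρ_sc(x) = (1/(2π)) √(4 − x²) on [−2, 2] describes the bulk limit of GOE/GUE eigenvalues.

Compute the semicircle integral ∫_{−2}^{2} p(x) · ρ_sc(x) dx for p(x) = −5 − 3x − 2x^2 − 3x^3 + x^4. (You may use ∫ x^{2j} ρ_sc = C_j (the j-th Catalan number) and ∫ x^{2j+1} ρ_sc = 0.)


Write p(x) = Σ a_i x^i, split into monomials and integrate each against ρ_sc separately.
Using ∫ x^{2j} ρ_sc = C_j = (1/(j+1)) C(2j, j) (Catalan numbers) and ∫ x^{2j+1} ρ_sc = 0 (odd monomials vanish by symmetry):
  i = 0 (even): a_0 · C_{0} = -5 · 1 = -5
  i = 1 (odd): ∫ x^1 ρ_sc = 0 (vanishes)
  i = 2 (even): a_2 · C_{1} = -2 · 1 = -2
  i = 3 (odd): ∫ x^3 ρ_sc = 0 (vanishes)
  i = 4 (even): a_4 · C_{2} = 1 · 2 = 2

Summing the contributions: ∫_{−2}^{2} p(x) ρ_sc(x) dx = (-5) + (-2) + 2 = -5.


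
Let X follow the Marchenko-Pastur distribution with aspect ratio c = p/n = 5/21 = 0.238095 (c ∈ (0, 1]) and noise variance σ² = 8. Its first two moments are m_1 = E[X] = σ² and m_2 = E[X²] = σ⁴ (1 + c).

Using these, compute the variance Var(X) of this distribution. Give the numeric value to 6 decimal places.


m_1 = E[X] = σ² = 8, so m_1² = 64.
m_2 = E[X²] = σ⁴ (1 + c) = 64 · (1 + 0.238095) = 64 · 1.238095 = 79.238095.
(Note m_2 − m_1² simplifies to c · σ⁴ = 0.238095 · 64.)

Var(X) = m_2 − m_1² = 79.238095 − 64 = 15.238095.


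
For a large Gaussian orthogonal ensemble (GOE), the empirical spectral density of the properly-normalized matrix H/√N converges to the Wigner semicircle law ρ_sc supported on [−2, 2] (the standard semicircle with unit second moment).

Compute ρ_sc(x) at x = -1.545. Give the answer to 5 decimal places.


ρ_sc(x) = (1/(2π)) √(4 − x²). With x = -1.545:
  4 − x² = 4 − (-1.545)² = 4 − 2.387025 = 1.612975.
  √(4 − x²) = 1.270030.
  1/(2π) = 0.159155.
  ρ_sc(-1.545) = 0.159155 · 1.270030 = 0.202131.

Rounded to 5 decimal places: ρ_sc(-1.545) ≈ 0.20213.


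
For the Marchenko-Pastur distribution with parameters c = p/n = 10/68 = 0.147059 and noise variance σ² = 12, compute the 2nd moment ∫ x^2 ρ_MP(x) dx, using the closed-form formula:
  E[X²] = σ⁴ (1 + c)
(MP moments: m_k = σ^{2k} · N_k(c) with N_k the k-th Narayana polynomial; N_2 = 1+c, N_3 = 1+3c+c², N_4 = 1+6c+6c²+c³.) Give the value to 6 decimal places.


E[X²] = σ⁴ (1 + c) (second MP moment). With σ² = 12 (so σ⁴ = 144) and c = 10/68 = 0.147059: E[X²] = 144 · (1 + 0.147059) = 144 · 1.147059.

So E[X^2] = 165.176471.


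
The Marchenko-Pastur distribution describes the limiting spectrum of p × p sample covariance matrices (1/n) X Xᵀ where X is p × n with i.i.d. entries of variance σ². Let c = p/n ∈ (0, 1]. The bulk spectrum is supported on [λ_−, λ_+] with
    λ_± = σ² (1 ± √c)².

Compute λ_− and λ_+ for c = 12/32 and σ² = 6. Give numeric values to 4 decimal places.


c = 12/32 = 0.375000; √c = 0.612372.
λ_− = σ² (1 − √c)² = 6 · (1 − 0.612372)² = 6 · (0.387628)² = 0.901531.
λ_+ = σ² (1 + √c)² = 6 · (1 + 0.612372)² = 6 · (1.612372)² = 15.598469.

Rounded to 4 decimal places: λ_− ≈ 0.9015, λ_+ ≈ 15.5985.


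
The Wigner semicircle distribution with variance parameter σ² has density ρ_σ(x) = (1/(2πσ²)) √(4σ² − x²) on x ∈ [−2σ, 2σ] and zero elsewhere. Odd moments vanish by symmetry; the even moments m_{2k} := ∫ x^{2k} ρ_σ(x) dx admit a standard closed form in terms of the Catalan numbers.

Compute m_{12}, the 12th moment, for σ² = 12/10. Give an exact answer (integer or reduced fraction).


By the scaled semicircle moment identity, m_{2k} = σ^{2k} · C_k with k = 6.
C_6 = (1/(k+1)) · C(2k, k) = (1/7) · C(12, 6) = (1/7) · 924 = 132.
σ^{2k} = (σ²)^k = (12/10)^6 = 46656/15625.

Therefore m_{12} = σ^{12} · C_6 = (46656/15625) · 132 = 6158592/15625.


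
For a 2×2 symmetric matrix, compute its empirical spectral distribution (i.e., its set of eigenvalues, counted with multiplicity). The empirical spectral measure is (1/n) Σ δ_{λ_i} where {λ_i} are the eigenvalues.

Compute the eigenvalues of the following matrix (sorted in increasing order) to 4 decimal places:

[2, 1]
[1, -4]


Since M is real symmetric, both eigenvalues are real; they are the roots of det(λI − M) = λ² − (tr M) λ + det M.
tr M = 2 + (-4) = -2.
det M = 2·(-4) − 1² = -8 − 1 = -9.
Characteristic polynomial: λ² + 2λ − 9 = 0.
Discriminant Δ = (tr M)² − 4·det M = 4 − (-36) = 40; √Δ = 6.324555.
λ = (tr M ± √Δ)/2 = (-2 ± 6.324555)/2, giving (tr M − √Δ)/2 = -4.1623 and (tr M + √Δ)/2 = 2.1623.

Eigenvalues sorted in increasing order: [-4.1623, 2.1623].


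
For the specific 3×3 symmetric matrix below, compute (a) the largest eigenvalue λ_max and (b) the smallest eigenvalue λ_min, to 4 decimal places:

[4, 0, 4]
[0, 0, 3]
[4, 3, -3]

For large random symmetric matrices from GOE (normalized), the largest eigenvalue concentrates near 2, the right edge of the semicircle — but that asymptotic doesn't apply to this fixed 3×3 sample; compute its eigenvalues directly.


Since M is real symmetric, all three eigenvalues are real; they are the roots of det(λI − M) = λ³ − (tr M) λ² + s λ − det M, where s is the sum of the principal 2×2 minors.
tr M = 4 + 0 + (-3) = 1.
s = (4·0 − 0²) + (4·(-3) − 4²) + (0·(-3) − 3²) = 0 + (-28) + (-9) = -37.
det M (expand along row 1) = 4·(-9) − 0·(-12) + 4·0 = -36.
Characteristic polynomial: λ³ − λ² − 37λ + 36 = 0.
Substitute λ = y + (tr M)/3 = y + 0.333333 to remove the quadratic term: y³ + p·y + q = 0 with p = s − (tr M)²/3 = -37.333333 and q = −2(tr M)³/27 + (tr M)·s/3 − det M = 23.592593.
Three real roots ⇒ use the trigonometric (Viète) form: r = 2√(−p/3) = 7.055337, φ = arccos(3q/(p·r)) = arccos(-0.268709) = 1.842849 rad.
y_k = r·cos(φ/3 − 2πk/3) for k = 0, 1, 2 gives y = 5.765529, 0.638931, -6.404460.
λ_k = y_k + 0.333333 gives λ = 6.0989, 0.9723, -6.0711 (check: the sum is 1.0000 = tr M).

Hence λ_max = 6.0989 and λ_min = -6.0711.


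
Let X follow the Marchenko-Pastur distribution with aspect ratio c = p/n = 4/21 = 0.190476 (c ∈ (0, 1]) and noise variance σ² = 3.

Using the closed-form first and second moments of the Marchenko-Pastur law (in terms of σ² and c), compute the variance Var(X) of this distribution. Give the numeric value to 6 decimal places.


Recall the MP moments m_1 = E[X] = σ² and m_2 = E[X²] = σ⁴ (1 + c).
m_1 = E[X] = σ² = 3, so m_1² = 9.
m_2 = E[X²] = σ⁴ (1 + c) = 9 · (1 + 0.190476) = 9 · 1.190476 = 10.714286.
(Note m_2 − m_1² simplifies to c · σ⁴ = 0.190476 · 9.)

Var(X) = m_2 − m_1² = 10.714286 − 9 = 1.714286.


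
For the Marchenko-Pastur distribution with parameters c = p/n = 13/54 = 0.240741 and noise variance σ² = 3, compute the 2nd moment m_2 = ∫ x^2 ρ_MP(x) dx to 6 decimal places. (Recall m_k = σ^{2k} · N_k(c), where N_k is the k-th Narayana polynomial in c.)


E[X²] = σ⁴ (1 + c) (second MP moment). With σ² = 3 (so σ⁴ = 9) and c = 13/54 = 0.240741: E[X²] = 9 · (1 + 0.240741) = 9 · 1.240741.

So E[X^2] = 11.166667.


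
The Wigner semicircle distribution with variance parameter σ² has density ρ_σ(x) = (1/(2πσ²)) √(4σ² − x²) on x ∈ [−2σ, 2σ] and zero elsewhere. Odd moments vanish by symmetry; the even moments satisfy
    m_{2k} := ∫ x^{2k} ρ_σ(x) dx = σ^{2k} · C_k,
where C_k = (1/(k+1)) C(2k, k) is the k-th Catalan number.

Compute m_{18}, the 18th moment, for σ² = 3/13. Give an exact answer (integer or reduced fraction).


By the scaled semicircle moment identity, m_{2k} = σ^{2k} · C_k with k = 9.
C_9 = (1/(k+1)) · C(2k, k) = (1/10) · C(18, 9) = (1/10) · 48620 = 4862.
σ^{2k} = (σ²)^k = (3/13)^9 = 19683/10604499373.

Therefore m_{18} = σ^{18} · C_9 = (19683/10604499373) · 4862 = 7361442/815730721.


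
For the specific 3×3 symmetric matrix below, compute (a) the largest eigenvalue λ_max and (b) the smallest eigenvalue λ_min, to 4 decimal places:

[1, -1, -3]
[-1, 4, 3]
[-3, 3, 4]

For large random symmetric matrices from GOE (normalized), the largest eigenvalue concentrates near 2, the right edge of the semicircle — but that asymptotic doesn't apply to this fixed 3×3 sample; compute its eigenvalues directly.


Since M is real symmetric, all three eigenvalues are real; they are the roots of det(λI − M) = λ³ − (tr M) λ² + s λ − det M, where s is the sum of the principal 2×2 minors.
tr M = 1 + 4 + 4 = 9.
s = (1·4 − (-1)²) + (1·4 − (-3)²) + (4·4 − 3²) = 3 + (-5) + 7 = 5.
det M (expand along row 1) = 1·7 − (-1)·5 + (-3)·9 = -15.
Characteristic polynomial: λ³ − 9λ² + 5λ + 15 = 0.
Substitute λ = y + (tr M)/3 = y + 3.000000 to remove the quadratic term: y³ + p·y + q = 0 with p = s − (tr M)²/3 = -22.000000 and q = −2(tr M)³/27 + (tr M)·s/3 − det M = -24.000000.
Three real roots ⇒ use the trigonometric (Viète) form: r = 2√(−p/3) = 5.416026, φ = arccos(3q/(p·r)) = arccos(0.604267) = 0.921950 rad.
y_k = r·cos(φ/3 − 2πk/3) for k = 0, 1, 2 gives y = 5.162278, -1.162278, -4.000000.
λ_k = y_k + 3.000000 gives λ = 8.1623, 1.8377, -1.0000 (check: the sum is 9.0000 = tr M).

Hence λ_max = 8.1623 and λ_min = -1.0000.


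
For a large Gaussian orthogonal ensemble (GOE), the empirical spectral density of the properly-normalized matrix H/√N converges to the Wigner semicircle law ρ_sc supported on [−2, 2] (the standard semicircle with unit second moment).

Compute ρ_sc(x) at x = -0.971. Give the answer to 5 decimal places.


ρ_sc(x) = (1/(2π)) √(4 − x²). With x = -0.971:
  4 − x² = 4 − (-0.971)² = 4 − 0.942841 = 3.057159.
  √(4 − x²) = 1.748473.
  1/(2π) = 0.159155.
  ρ_sc(-0.971) = 0.159155 · 1.748473 = 0.278278.

Rounded to 5 decimal places: ρ_sc(-0.971) ≈ 0.27828.


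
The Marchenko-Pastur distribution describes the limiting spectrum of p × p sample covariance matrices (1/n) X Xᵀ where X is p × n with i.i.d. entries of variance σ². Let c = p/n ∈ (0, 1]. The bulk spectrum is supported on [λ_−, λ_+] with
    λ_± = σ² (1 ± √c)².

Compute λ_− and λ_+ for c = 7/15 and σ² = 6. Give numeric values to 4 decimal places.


c = 7/15 = 0.466667; √c = 0.683130.
λ_− = σ² (1 − √c)² = 6 · (1 − 0.683130)² = 6 · (0.316870)² = 0.602439.
λ_+ = σ² (1 + √c)² = 6 · (1 + 0.683130)² = 6 · (1.683130)² = 16.997561.

Rounded to 4 decimal places: λ_− ≈ 0.6024, λ_+ ≈ 16.9976.


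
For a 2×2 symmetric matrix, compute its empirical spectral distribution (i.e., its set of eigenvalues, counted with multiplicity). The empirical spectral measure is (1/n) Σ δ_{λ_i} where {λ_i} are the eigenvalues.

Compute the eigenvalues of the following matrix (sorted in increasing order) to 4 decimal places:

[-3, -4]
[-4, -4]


Since M is real symmetric, both eigenvalues are real; they are the roots of det(λI − M) = λ² − (tr M) λ + det M.
tr M = -3 + (-4) = -7.
det M = (-3)·(-4) − (-4)² = 12 − 16 = -4.
Characteristic polynomial: λ² + 7λ − 4 = 0.
Discriminant Δ = (tr M)² − 4·det M = 49 − (-16) = 65; √Δ = 8.062258.
λ = (tr M ± √Δ)/2 = (-7 ± 8.062258)/2, giving (tr M − √Δ)/2 = -7.5311 and (tr M + √Δ)/2 = 0.5311.

Eigenvalues sorted in increasing order: [-7.5311, 0.5311].


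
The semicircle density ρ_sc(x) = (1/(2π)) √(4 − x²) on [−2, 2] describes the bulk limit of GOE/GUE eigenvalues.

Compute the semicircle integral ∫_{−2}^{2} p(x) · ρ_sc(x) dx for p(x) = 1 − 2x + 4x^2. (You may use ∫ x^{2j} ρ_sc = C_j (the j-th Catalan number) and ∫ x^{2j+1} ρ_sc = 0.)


Write p(x) = Σ a_i x^i, split into monomials and integrate each against ρ_sc separately.
Using ∫ x^{2j} ρ_sc = C_j = (1/(j+1)) C(2j, j) (Catalan numbers) and ∫ x^{2j+1} ρ_sc = 0 (odd monomials vanish by symmetry):
  i = 0 (even): a_0 · C_{0} = 1 · 1 = 1
  i = 1 (odd): ∫ x^1 ρ_sc = 0 (vanishes)
  i = 2 (even): a_2 · C_{1} = 4 · 1 = 4

Summing the contributions: ∫_{−2}^{2} p(x) ρ_sc(x) dx = 1 + 4 = 5.


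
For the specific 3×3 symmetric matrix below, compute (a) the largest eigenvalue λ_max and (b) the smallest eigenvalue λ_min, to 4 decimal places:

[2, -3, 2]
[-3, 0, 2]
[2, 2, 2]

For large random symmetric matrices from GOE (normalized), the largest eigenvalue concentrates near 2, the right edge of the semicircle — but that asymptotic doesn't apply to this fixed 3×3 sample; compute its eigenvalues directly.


Since M is real symmetric, all three eigenvalues are real; they are the roots of det(λI − M) = λ³ − (tr M) λ² + s λ − det M, where s is the sum of the principal 2×2 minors.
tr M = 2 + 0 + 2 = 4.
s = (2·0 − (-3)²) + (2·2 − 2²) + (0·2 − 2²) = -9 + 0 + (-4) = -13.
det M (expand along row 1) = 2·(-4) − (-3)·(-10) + 2·(-6) = -50.
Characteristic polynomial: λ³ − 4λ² − 13λ + 50 = 0.
Substitute λ = y + (tr M)/3 = y + 1.333333 to remove the quadratic term: y³ + p·y + q = 0 with p = s − (tr M)²/3 = -18.333333 and q = −2(tr M)³/27 + (tr M)·s/3 − det M = 27.925926.
Three real roots ⇒ use the trigonometric (Viète) form: r = 2√(−p/3) = 4.944132, φ = arccos(3q/(p·r)) = arccos(-0.924267) = 2.749907 rad.
y_k = r·cos(φ/3 − 2πk/3) for k = 0, 1, 2 gives y = 3.008472, 1.893580, -4.902052.
λ_k = y_k + 1.333333 gives λ = 4.3418, 3.2269, -3.5687 (check: the sum is 4.0000 = tr M).

Hence λ_max = 4.3418 and λ_min = -3.5687.


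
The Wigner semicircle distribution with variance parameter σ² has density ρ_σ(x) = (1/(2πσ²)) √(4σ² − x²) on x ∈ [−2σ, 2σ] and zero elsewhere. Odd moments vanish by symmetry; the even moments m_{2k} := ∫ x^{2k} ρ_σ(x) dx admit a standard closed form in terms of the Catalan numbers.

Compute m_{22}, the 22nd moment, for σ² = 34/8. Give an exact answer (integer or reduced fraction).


By the scaled semicircle moment identity, m_{2k} = σ^{2k} · C_k with k = 11.
C_11 = (1/(k+1)) · C(2k, k) = (1/12) · C(22, 11) = (1/12) · 705432 = 58786.
σ^{2k} = (σ²)^k = (34/8)^11 = 34271896307633/4194304.

Therefore m_{22} = σ^{22} · C_11 = (34271896307633/4194304) · 58786 = 1007353848170256769/2097152.


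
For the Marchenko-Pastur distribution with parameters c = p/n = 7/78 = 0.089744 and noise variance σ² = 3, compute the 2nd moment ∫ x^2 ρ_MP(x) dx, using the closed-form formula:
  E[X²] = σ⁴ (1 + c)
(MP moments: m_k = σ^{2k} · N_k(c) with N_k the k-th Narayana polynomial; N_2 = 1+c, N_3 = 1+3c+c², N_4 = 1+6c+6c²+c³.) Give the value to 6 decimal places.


E[X²] = σ⁴ (1 + c) (second MP moment). With σ² = 3 (so σ⁴ = 9) and c = 7/78 = 0.089744: E[X²] = 9 · (1 + 0.089744) = 9 · 1.089744.

So E[X^2] = 9.807692.


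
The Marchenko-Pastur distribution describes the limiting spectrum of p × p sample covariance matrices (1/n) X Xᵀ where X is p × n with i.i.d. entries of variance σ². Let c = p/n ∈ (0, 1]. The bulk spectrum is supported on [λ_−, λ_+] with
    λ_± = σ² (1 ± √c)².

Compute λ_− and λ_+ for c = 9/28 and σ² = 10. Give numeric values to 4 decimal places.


c = 9/28 = 0.321429; √c = 0.566947.
λ_− = σ² (1 − √c)² = 10 · (1 − 0.566947)² = 10 · (0.433053)² = 1.875352.
λ_+ = σ² (1 + √c)² = 10 · (1 + 0.566947)² = 10 · (1.566947)² = 24.553220.

Rounded to 4 decimal places: λ_− ≈ 1.8754, λ_+ ≈ 24.5532.


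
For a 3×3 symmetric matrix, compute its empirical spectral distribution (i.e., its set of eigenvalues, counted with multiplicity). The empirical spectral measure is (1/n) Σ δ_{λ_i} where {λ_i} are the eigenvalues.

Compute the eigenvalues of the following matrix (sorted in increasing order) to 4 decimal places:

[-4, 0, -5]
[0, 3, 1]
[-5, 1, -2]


Since M is real symmetric, all three eigenvalues are real; they are the roots of det(λI − M) = λ³ − (tr M) λ² + s λ − det M, where s is the sum of the principal 2×2 minors.
tr M = -4 + 3 + (-2) = -3.
s = ((-4)·3 − 0²) + ((-4)·(-2) − (-5)²) + (3·(-2) − 1²) = -12 + (-17) + (-7) = -36.
det M (expand along row 1) = (-4)·(-7) − 0·5 + (-5)·15 = -47.
Characteristic polynomial: λ³ + 3λ² − 36λ + 47 = 0.
Substitute λ = y + (tr M)/3 = y − 1.000000 to remove the quadratic term: y³ + p·y + q = 0 with p = s − (tr M)²/3 = -39.000000 and q = −2(tr M)³/27 + (tr M)·s/3 − det M = 85.000000.
Three real roots ⇒ use the trigonometric (Viète) form: r = 2√(−p/3) = 7.211103, φ = arccos(3q/(p·r)) = arccos(-0.906721) = 2.706240 rad.
y_k = r·cos(φ/3 − 2πk/3) for k = 0, 1, 2 gives y = 4.470734, 2.664572, -7.135306.
λ_k = y_k − 1.000000 gives λ = 3.4707, 1.6646, -8.1353 (check: the sum is -3.0000 = tr M).

Eigenvalues sorted in increasing order: [-8.1353, 1.6646, 3.4707].


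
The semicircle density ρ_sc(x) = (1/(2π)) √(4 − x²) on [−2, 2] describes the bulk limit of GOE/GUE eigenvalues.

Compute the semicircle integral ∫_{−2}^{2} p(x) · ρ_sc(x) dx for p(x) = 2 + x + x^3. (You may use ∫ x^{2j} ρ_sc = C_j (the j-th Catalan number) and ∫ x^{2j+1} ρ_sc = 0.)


Write p(x) = Σ a_i x^i, split into monomials and integrate each against ρ_sc separately.
Using ∫ x^{2j} ρ_sc = C_j = (1/(j+1)) C(2j, j) (Catalan numbers) and ∫ x^{2j+1} ρ_sc = 0 (odd monomials vanish by symmetry):
  i = 0 (even): a_0 · C_{0} = 2 · 1 = 2
  i = 1 (odd): ∫ x^1 ρ_sc = 0 (vanishes)
  i = 3 (odd): ∫ x^3 ρ_sc = 0 (vanishes)

Summing the contributions: ∫_{−2}^{2} p(x) ρ_sc(x) dx = 2.


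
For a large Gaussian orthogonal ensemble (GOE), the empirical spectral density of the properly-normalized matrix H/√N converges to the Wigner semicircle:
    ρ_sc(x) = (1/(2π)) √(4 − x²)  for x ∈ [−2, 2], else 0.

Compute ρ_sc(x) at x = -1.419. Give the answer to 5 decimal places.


ρ_sc(x) = (1/(2π)) √(4 − x²). With x = -1.419:
  4 − x² = 4 − (-1.419)² = 4 − 2.013561 = 1.986439.
  √(4 − x²) = 1.409411.
  1/(2π) = 0.159155.
  ρ_sc(-1.419) = 0.159155 · 1.409411 = 0.224315.

Rounded to 5 decimal places: ρ_sc(-1.419) ≈ 0.22431.
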